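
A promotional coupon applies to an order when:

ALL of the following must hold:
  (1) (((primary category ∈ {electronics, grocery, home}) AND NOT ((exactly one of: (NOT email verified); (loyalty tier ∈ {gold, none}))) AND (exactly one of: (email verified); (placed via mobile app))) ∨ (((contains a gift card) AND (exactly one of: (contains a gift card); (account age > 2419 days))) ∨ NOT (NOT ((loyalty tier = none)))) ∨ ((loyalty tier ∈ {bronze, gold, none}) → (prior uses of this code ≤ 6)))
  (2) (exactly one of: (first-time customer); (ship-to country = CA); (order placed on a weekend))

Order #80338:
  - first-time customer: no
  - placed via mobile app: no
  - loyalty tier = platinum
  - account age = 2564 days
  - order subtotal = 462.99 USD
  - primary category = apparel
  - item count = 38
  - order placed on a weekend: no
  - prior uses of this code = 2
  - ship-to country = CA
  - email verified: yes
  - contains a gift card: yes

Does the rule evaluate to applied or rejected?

Applied

Atomic conditions:
  primary category ∈ {electronics, grocery, home}: apparel is not in the set → false
  NOT email verified: yes → false
  loyalty tier ∈ {gold, none}: platinum is not in the set → false
  email verified: yes → true
  placed via mobile app: no → false
  contains a gift card: yes → true
  account age > 2419 days: 2564 > 2419 is true
  loyalty tier = none: platinum == none is false
  loyalty tier ∈ {bronze, gold, none}: platinum is not in the set → false
  prior uses of this code ≤ 6: 2 ≤ 6 is true
  first-time customer: no → false
  ship-to country = CA: CA == CA is true
  order placed on a weekend: no → false
Combine:
[1.1.2.1] exactly-one(false, false) = false
[1.1.2] NOT false = true
[1.1.3] exactly-one(true, false) = true
[1.1] false AND true AND true = false
[1.2.1.2] exactly-one(true, true) = false
[1.2.1] true AND false = false
[1.2.2.1] NOT false = true
[1.2.2] NOT true = false
[1.2] false OR false = false
[1.3] false → true (antecedent false ⇒ implication holds) = true
[1] false OR false OR true = true
[2] exactly-one(false, true, false) = true
[root] true AND true = true
Overall: true → applied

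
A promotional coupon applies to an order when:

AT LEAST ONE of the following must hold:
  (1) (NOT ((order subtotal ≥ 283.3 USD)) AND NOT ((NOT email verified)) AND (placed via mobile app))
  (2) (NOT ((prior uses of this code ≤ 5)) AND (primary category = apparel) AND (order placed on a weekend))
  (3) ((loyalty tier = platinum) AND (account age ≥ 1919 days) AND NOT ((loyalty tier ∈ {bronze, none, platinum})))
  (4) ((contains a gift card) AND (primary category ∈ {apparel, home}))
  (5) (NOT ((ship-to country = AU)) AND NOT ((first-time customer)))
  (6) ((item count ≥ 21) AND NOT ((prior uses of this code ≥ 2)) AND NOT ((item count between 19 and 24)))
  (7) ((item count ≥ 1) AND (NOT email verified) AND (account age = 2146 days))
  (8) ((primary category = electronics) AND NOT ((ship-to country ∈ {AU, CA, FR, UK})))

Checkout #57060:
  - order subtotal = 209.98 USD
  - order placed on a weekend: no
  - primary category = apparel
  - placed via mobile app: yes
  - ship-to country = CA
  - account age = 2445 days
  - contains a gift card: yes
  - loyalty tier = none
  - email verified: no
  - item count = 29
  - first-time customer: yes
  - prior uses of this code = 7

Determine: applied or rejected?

Applied

Atomic conditions:
  order subtotal ≥ 283.3 USD: 209.98 ≥ 283.3 is false
  NOT email verified: no → true
  placed via mobile app: yes → true
  prior uses of this code ≤ 5: 7 ≤ 5 is false
  primary category = apparel: apparel == apparel is true
  order placed on a weekend: no → false
  loyalty tier = platinum: none == platinum is false
  account age ≥ 1919 days: 2445 ≥ 1919 is true
  loyalty tier ∈ {bronze, none, platinum}: none is in the set → true
  contains a gift card: yes → true
  primary category ∈ {apparel, home}: apparel is in the set → true
  ship-to country = AU: CA == AU is false
  first-time customer: yes → true
  item count ≥ 21: 29 ≥ 21 is true
  prior uses of this code ≥ 2: 7 ≥ 2 is true
  item count between 19 and 24: 29 in [19, 24] is false
  item count ≥ 1: 29 ≥ 1 is true
  account age = 2146 days: 2445 == 2146 is false
  primary category = electronics: apparel == electronics is false
  ship-to country ∈ {AU, CA, FR, UK}: CA is in the set → true
Combine:
[1.1] NOT false = true
[1.2] NOT true = false
[1] true AND false AND true = false
[2.1] NOT false = true
[2] true AND true AND false = false
[3.3] NOT true = false
[3] false AND true AND false = false
[4] true AND true = true
[5.1] NOT false = true
[5.2] NOT true = false
[5] true AND false = false
[6.2] NOT true = false
[6.3] NOT false = true
[6] true AND false AND true = false
[7] true AND true AND false = false
[8.2] NOT true = false
[8] false AND false = false
[root] false OR false OR false OR true OR false OR false OR false OR false = true
Overall: true → applied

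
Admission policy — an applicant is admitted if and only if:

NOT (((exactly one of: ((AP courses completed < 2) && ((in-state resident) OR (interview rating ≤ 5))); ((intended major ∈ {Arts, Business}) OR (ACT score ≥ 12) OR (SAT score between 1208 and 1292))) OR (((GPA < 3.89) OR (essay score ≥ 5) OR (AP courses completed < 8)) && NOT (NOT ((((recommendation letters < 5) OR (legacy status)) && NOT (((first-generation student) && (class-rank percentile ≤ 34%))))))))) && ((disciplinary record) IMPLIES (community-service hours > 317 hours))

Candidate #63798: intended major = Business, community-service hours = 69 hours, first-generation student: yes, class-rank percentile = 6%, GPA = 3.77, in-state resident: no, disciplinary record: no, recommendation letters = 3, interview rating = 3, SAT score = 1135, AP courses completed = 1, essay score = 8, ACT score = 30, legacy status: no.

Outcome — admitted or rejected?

Admitted

Atomic conditions:
  AP courses completed < 2: 1 < 2 is true
  in-state resident: no → false
  interview rating ≤ 5: 3 ≤ 5 is true
  intended major ∈ {Arts, Business}: Business is in the set → true
  ACT score ≥ 12: 30 ≥ 12 is true
  SAT score between 1208 and 1292: 1135 in [1208, 1292] is false
  GPA < 3.89: 3.77 < 3.89 is true
  essay score ≥ 5: 8 ≥ 5 is true
  AP courses completed < 8: 1 < 8 is true
  recommendation letters < 5: 3 < 5 is true
  legacy status: no → false
  first-generation student: yes → true
  class-rank percentile ≤ 34%: 6 ≤ 34 is true
  disciplinary record: no → false
  community-service hours > 317 hours: 69 > 317 is false
Combine:
[1.1.1.1.2] false OR true = true
[1.1.1.1] true AND true = true
[1.1.1.2] true OR true OR false = true
[1.1.1] exactly-one(true, true) = false
[1.1.2.1] true OR true OR true = true
[1.1.2.2.1.1.1] true OR false = true
[1.1.2.2.1.1.2.1] true AND true = true
[1.1.2.2.1.1.2] NOT true = false
[1.1.2.2.1.1] true AND false = false
[1.1.2.2.1] NOT false = true
[1.1.2.2] NOT true = false
[1.1.2] true AND false = false
[1.1] false OR false = false
[1] NOT false = true
[2] false → false (antecedent false ⇒ implication holds) = true
[root] true AND true = true
Overall: true → admitted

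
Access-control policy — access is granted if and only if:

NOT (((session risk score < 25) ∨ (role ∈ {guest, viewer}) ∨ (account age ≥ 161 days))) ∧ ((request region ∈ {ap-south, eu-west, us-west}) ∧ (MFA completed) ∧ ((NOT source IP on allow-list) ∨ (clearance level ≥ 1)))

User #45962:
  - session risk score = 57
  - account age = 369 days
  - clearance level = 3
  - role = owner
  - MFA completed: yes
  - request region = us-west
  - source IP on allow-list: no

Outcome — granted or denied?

Atomic conditions:
  session risk score < 25: 57 < 25 is false
  role ∈ {guest, viewer}: owner is not in the set → false
  account age ≥ 161 days: 369 ≥ 161 is true
  request region ∈ {ap-south, eu-west, us-west}: us-west is in the set → true
  MFA completed: yes → true
  NOT source IP on allow-list: no → true
  clearance level ≥ 1: 3 ≥ 1 is true
Combine:
[1.1] false OR false OR true = true
[1] NOT true = false
[2.3] true OR true = true
[2] true AND true AND true = true
[root] false AND true = false
Overall: false → denied

Denied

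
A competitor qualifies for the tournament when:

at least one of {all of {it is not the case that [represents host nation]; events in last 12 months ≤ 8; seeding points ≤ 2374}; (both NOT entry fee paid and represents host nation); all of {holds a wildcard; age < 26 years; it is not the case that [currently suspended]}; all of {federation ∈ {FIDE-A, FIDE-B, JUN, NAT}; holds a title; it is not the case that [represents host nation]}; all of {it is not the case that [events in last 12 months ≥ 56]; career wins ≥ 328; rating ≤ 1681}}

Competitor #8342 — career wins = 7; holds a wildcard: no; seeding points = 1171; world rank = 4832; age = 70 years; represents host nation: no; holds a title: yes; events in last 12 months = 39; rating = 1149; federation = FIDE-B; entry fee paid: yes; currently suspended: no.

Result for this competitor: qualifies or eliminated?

Qualifies

Atomic conditions:
  represents host nation: no → false
  events in last 12 months ≤ 8: 39 ≤ 8 is false
  seeding points ≤ 2374: 1171 ≤ 2374 is true
  NOT entry fee paid: yes → false
  holds a wildcard: no → false
  age < 26 years: 70 < 26 is false
  currently suspended: no → false
  federation ∈ {FIDE-A, FIDE-B, JUN, NAT}: FIDE-B is in the set → true
  holds a title: yes → true
  events in last 12 months ≥ 56: 39 ≥ 56 is false
  career wins ≥ 328: 7 ≥ 328 is false
  rating ≤ 1681: 1149 ≤ 1681 is true
Combine:
[1.1] NOT false = true
[1] true AND false AND true = false
[2] false AND false = false
[3.3] NOT false = true
[3] false AND false AND true = false
[4.3] NOT false = true
[4] true AND true AND true = true
[5.1] NOT false = true
[5] true AND false AND true = false
[root] false OR false OR false OR true OR false = true
Overall: true → qualifies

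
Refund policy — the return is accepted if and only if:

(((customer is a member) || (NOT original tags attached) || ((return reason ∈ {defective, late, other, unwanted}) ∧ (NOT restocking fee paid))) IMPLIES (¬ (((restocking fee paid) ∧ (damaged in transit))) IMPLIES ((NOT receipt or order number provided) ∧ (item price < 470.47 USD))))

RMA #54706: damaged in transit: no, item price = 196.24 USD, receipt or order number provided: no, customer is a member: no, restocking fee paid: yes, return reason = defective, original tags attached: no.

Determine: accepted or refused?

Accepted

Atomic conditions:
  customer is a member: no → false
  NOT original tags attached: no → true
  return reason ∈ {defective, late, other, unwanted}: defective is in the set → true
  NOT restocking fee paid: yes → false
  restocking fee paid: yes → true
  damaged in transit: no → false
  NOT receipt or order number provided: no → true
  item price < 470.47 USD: 196.24 < 470.47 is true
Combine:
[1.3] true AND false = false
[1] false OR true OR false = true
[2.1.1] true AND false = false
[2.1] NOT false = true
[2.2] true AND true = true
[2] true → true = true
[root] true → true = true
Overall: true → accepted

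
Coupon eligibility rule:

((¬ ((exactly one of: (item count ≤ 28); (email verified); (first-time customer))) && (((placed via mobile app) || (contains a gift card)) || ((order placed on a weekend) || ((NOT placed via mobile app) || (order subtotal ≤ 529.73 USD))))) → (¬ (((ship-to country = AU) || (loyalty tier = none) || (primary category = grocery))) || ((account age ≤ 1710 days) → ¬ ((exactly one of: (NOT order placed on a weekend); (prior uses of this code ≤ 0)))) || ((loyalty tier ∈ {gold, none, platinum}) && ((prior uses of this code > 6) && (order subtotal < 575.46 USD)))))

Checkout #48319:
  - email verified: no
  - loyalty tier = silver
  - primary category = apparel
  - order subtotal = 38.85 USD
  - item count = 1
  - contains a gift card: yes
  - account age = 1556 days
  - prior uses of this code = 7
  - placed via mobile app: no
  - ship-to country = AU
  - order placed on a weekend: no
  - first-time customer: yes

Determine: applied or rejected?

Rejected

Atomic conditions:
  item count ≤ 28: 1 ≤ 28 is true
  email verified: no → false
  first-time customer: yes → true
  placed via mobile app: no → false
  contains a gift card: yes → true
  order placed on a weekend: no → false
  NOT placed via mobile app: no → true
  order subtotal ≤ 529.73 USD: 38.85 ≤ 529.73 is true
  ship-to country = AU: AU == AU is true
  loyalty tier = none: silver == none is false
  primary category = grocery: apparel == grocery is false
  account age ≤ 1710 days: 1556 ≤ 1710 is true
  NOT order placed on a weekend: no → true
  prior uses of this code ≤ 0: 7 ≤ 0 is false
  loyalty tier ∈ {gold, none, platinum}: silver is not in the set → false
  prior uses of this code > 6: 7 > 6 is true
  order subtotal < 575.46 USD: 38.85 < 575.46 is true
Combine:
[1.1.1] exactly-one(true, false, true) = false
[1.1] NOT false = true
[1.2.1] false OR true = true
[1.2.2.2] true OR true = true
[1.2.2] false OR true = true
[1.2] true OR true = true
[1] true AND true = true
[2.1.1] true OR false OR false = true
[2.1] NOT true = false
[2.2.2.1] exactly-one(true, false) = true
[2.2.2] NOT true = false
[2.2] true → false = false
[2.3.2] true AND true = true
[2.3] false AND true = false
[2] false OR false OR false = false
[root] true → false = false
Overall: false → rejected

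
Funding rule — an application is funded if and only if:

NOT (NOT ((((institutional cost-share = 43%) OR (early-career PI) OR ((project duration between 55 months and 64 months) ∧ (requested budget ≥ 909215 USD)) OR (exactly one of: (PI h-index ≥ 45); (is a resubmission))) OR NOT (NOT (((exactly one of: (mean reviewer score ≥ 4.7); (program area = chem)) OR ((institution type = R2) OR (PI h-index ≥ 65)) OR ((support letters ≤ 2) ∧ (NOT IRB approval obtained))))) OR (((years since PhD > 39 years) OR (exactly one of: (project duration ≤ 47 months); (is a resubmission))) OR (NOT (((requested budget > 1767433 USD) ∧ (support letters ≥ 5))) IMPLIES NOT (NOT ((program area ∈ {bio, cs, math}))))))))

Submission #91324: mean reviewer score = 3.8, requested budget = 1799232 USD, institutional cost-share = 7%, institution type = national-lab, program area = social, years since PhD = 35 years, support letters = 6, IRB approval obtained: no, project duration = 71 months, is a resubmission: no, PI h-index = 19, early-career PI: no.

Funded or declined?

Atomic conditions:
  institutional cost-share = 43%: 7 == 43 is false
  early-career PI: no → false
  project duration between 55 months and 64 months: 71 in [55, 64] is false
  requested budget ≥ 909215 USD: 1799232 ≥ 909215 is true
  PI h-index ≥ 45: 19 ≥ 45 is false
  is a resubmission: no → false
  mean reviewer score ≥ 4.7: 3.8 ≥ 4.7 is false
  program area = chem: social == chem is false
  institution type = R2: national-lab == R2 is false
  PI h-index ≥ 65: 19 ≥ 65 is false
  support letters ≤ 2: 6 ≤ 2 is false
  NOT IRB approval obtained: no → true
  years since PhD > 39 years: 35 > 39 is false
  project duration ≤ 47 months: 71 ≤ 47 is false
  requested budget > 1767433 USD: 1799232 > 1767433 is true
  support letters ≥ 5: 6 ≥ 5 is true
  program area ∈ {bio, cs, math}: social is not in the set → false
Combine:
[1.1.1.3] false AND true = false
[1.1.1.4] exactly-one(false, false) = false
[1.1.1] false OR false OR false OR false = false
[1.1.2.1.1.1] exactly-one(false, false) = false
[1.1.2.1.1.2] false OR false = false
[1.1.2.1.1.3] false AND true = false
[1.1.2.1.1] false OR false OR false = false
[1.1.2.1] NOT false = true
[1.1.2] NOT true = false
[1.1.3.1.2] exactly-one(false, false) = false
[1.1.3.1] false OR false = false
[1.1.3.2.1.1] true AND true = true
[1.1.3.2.1] NOT true = false
[1.1.3.2.2.1] NOT false = true
[1.1.3.2.2] NOT true = false
[1.1.3.2] false → false (antecedent false ⇒ implication holds) = true
[1.1.3] false OR true = true
[1.1] false OR false OR true = true
[1] NOT true = false
[root] NOT false = true
Overall: true → funded

Funded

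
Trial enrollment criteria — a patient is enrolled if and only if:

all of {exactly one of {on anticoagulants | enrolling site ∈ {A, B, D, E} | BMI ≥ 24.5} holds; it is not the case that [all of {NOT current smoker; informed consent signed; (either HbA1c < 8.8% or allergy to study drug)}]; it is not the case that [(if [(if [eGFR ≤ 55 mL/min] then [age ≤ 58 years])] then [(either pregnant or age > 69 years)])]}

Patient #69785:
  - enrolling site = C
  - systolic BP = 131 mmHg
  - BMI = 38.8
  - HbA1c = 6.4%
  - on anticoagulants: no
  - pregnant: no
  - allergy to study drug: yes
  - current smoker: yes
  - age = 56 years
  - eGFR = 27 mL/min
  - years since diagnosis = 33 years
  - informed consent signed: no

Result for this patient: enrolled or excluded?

Enrolled

Atomic conditions:
  on anticoagulants: no → false
  enrolling site ∈ {A, B, D, E}: C is not in the set → false
  BMI ≥ 24.5: 38.8 ≥ 24.5 is true
  NOT current smoker: yes → false
  informed consent signed: no → false
  HbA1c < 8.8%: 6.4 < 8.8 is true
  allergy to study drug: yes → true
  eGFR ≤ 55 mL/min: 27 ≤ 55 is true
  age ≤ 58 years: 56 ≤ 58 is true
  pregnant: no → false
  age > 69 years: 56 > 69 is false
Combine:
[1] exactly-one(false, false, true) = true
[2.1.3] true OR true = true
[2.1] false AND false AND true = false
[2] NOT false = true
[3.1.1] true → true = true
[3.1.2] false OR false = false
[3.1] true → false = false
[3] NOT false = true
[root] true AND true AND true = true
Overall: true → enrolled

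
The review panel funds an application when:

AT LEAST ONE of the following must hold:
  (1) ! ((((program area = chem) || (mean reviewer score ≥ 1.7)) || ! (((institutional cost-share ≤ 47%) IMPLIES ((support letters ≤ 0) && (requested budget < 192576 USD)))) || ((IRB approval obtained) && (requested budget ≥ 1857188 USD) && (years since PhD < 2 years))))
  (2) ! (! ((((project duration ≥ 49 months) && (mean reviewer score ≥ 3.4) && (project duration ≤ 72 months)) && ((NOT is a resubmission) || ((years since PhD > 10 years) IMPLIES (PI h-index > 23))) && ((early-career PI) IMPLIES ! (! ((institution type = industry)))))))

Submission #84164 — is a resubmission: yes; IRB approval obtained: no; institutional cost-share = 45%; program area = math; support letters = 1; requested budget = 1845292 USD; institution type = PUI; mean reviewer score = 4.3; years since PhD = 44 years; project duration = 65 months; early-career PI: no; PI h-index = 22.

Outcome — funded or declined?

Declined

Atomic conditions:
  program area = chem: math == chem is false
  mean reviewer score ≥ 1.7: 4.3 ≥ 1.7 is true
  institutional cost-share ≤ 47%: 45 ≤ 47 is true
  support letters ≤ 0: 1 ≤ 0 is false
  requested budget < 192576 USD: 1845292 < 192576 is false
  IRB approval obtained: no → false
  requested budget ≥ 1857188 USD: 1845292 ≥ 1857188 is false
  years since PhD < 2 years: 44 < 2 is false
  project duration ≥ 49 months: 65 ≥ 49 is true
  mean reviewer score ≥ 3.4: 4.3 ≥ 3.4 is true
  project duration ≤ 72 months: 65 ≤ 72 is true
  NOT is a resubmission: yes → false
  years since PhD > 10 years: 44 > 10 is true
  PI h-index > 23: 22 > 23 is false
  early-career PI: no → false
  institution type = industry: PUI == industry is false
Combine:
[1.1.1] false OR true = true
[1.1.2.1.2] false AND false = false
[1.1.2.1] true → false = false
[1.1.2] NOT false = true
[1.1.3] false AND false AND false = false
[1.1] true OR true OR false = true
[1] NOT true = false
[2.1.1.1] true AND true AND true = true
[2.1.1.2.2] true → false = false
[2.1.1.2] false OR false = false
[2.1.1.3.2.1] NOT false = true
[2.1.1.3.2] NOT true = false
[2.1.1.3] false → false (antecedent false ⇒ implication holds) = true
[2.1.1] true AND false AND true = false
[2.1] NOT false = true
[2] NOT true = false
[root] false OR false = false
Overall: false → declined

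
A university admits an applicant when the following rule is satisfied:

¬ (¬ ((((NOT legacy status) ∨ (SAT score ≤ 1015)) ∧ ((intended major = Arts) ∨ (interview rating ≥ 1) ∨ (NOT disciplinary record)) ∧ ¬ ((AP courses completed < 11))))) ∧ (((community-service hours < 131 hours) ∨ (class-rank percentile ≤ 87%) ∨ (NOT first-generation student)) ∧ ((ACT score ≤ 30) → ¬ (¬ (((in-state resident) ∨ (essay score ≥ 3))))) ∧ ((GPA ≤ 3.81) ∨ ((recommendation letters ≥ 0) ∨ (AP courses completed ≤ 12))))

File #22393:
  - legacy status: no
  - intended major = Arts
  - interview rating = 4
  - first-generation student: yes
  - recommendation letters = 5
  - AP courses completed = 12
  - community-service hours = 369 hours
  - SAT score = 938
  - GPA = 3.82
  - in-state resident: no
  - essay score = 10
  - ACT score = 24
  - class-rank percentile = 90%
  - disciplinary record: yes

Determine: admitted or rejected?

Atomic conditions:
  NOT legacy status: no → true
  SAT score ≤ 1015: 938 ≤ 1015 is true
  intended major = Arts: Arts == Arts is true
  interview rating ≥ 1: 4 ≥ 1 is true
  NOT disciplinary record: yes → false
  AP courses completed < 11: 12 < 11 is false
  community-service hours < 131 hours: 369 < 131 is false
  class-rank percentile ≤ 87%: 90 ≤ 87 is false
  NOT first-generation student: yes → false
  ACT score ≤ 30: 24 ≤ 30 is true
  in-state resident: no → false
  essay score ≥ 3: 10 ≥ 3 is true
  GPA ≤ 3.81: 3.82 ≤ 3.81 is false
  recommendation letters ≥ 0: 5 ≥ 0 is true
  AP courses completed ≤ 12: 12 ≤ 12 is true
Combine:
[1.1.1.1] true OR true = true
[1.1.1.2] true OR true OR false = true
[1.1.1.3] NOT false = true
[1.1.1] true AND true AND true = true
[1.1] NOT true = false
[1] NOT false = true
[2.1] false OR false OR false = false
[2.2.2.1.1] false OR true = true
[2.2.2.1] NOT true = false
[2.2.2] NOT false = true
[2.2] true → true = true
[2.3.2] true OR true = true
[2.3] false OR true = true
[2] false AND true AND true = false
[root] true AND false = false
Overall: false → rejected

Rejected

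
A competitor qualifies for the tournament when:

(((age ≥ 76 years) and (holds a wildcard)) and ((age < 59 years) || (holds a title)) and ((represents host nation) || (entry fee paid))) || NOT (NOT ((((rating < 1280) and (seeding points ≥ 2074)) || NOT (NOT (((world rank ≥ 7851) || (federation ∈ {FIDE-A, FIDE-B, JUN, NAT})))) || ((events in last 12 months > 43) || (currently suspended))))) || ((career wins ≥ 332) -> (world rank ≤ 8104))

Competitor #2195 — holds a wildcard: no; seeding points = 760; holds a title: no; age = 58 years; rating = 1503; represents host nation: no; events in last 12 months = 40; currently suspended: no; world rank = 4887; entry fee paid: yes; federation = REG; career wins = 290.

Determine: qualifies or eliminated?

Qualifies

Atomic conditions:
  age ≥ 76 years: 58 ≥ 76 is false
  holds a wildcard: no → false
  age < 59 years: 58 < 59 is true
  holds a title: no → false
  represents host nation: no → false
  entry fee paid: yes → true
  rating < 1280: 1503 < 1280 is false
  seeding points ≥ 2074: 760 ≥ 2074 is false
  world rank ≥ 7851: 4887 ≥ 7851 is false
  federation ∈ {FIDE-A, FIDE-B, JUN, NAT}: REG is not in the set → false
  events in last 12 months > 43: 40 > 43 is false
  currently suspended: no → false
  career wins ≥ 332: 290 ≥ 332 is false
  world rank ≤ 8104: 4887 ≤ 8104 is true
Combine:
[1.1] false AND false = false
[1.2] true OR false = true
[1.3] false OR true = true
[1] false AND true AND true = false
[2.1.1.1] false AND false = false
[2.1.1.2.1.1] false OR false = false
[2.1.1.2.1] NOT false = true
[2.1.1.2] NOT true = false
[2.1.1.3] false OR false = false
[2.1.1] false OR false OR false = false
[2.1] NOT false = true
[2] NOT true = false
[3] false → true (antecedent false ⇒ implication holds) = true
[root] false OR false OR true = true
Overall: true → qualifies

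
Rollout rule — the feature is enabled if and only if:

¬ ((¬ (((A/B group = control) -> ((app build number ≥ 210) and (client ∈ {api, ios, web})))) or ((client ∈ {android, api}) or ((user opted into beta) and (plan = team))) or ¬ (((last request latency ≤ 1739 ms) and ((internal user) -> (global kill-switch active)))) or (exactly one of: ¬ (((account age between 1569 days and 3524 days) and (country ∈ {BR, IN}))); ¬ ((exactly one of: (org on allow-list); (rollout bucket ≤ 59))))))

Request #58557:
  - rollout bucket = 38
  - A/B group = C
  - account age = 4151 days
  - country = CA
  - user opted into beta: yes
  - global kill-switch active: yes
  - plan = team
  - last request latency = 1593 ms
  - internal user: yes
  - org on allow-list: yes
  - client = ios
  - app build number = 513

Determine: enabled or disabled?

Atomic conditions:
  A/B group = control: C == control is false
  app build number ≥ 210: 513 ≥ 210 is true
  client ∈ {api, ios, web}: ios is in the set → true
  client ∈ {android, api}: ios is not in the set → false
  user opted into beta: yes → true
  plan = team: team == team is true
  last request latency ≤ 1739 ms: 1593 ≤ 1739 is true
  internal user: yes → true
  global kill-switch active: yes → true
  account age between 1569 days and 3524 days: 4151 in [1569, 3524] is false
  country ∈ {BR, IN}: CA is not in the set → false
  org on allow-list: yes → true
  rollout bucket ≤ 59: 38 ≤ 59 is true
Combine:
[1.1.1.2] true AND true = true
[1.1.1] false → true (antecedent false ⇒ implication holds) = true
[1.1] NOT true = false
[1.2.2] true AND true = true
[1.2] false OR true = true
[1.3.1.2] true → true = true
[1.3.1] true AND true = true
[1.3] NOT true = false
[1.4.1.1] false AND false = false
[1.4.1] NOT false = true
[1.4.2.1] exactly-one(true, true) = false
[1.4.2] NOT false = true
[1.4] exactly-one(true, true) = false
[1] false OR true OR false OR false = true
[root] NOT true = false
Overall: false → disabled

Disabled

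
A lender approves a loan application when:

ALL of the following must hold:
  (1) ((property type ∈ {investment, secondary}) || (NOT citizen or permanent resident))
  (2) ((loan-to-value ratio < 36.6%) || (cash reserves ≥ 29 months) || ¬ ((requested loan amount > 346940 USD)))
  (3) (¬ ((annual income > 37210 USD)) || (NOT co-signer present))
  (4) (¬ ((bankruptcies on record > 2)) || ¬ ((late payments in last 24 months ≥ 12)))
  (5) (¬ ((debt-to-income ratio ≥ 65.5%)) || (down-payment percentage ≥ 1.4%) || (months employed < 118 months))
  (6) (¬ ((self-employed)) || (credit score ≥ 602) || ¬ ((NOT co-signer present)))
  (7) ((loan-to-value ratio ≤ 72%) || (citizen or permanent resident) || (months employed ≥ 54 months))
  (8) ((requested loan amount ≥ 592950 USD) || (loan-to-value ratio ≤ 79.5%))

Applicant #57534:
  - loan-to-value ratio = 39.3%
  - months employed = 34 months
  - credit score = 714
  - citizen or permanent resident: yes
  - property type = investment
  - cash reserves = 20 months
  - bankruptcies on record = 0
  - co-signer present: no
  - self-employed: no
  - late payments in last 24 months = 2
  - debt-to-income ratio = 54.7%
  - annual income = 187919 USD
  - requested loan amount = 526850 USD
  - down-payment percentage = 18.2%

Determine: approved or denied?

Denied

Atomic conditions:
  property type ∈ {investment, secondary}: investment is in the set → true
  NOT citizen or permanent resident: yes → false
  loan-to-value ratio < 36.6%: 39.3 < 36.6 is false
  cash reserves ≥ 29 months: 20 ≥ 29 is false
  requested loan amount > 346940 USD: 526850 > 346940 is true
  annual income > 37210 USD: 187919 > 37210 is true
  NOT co-signer present: no → true
  bankruptcies on record > 2: 0 > 2 is false
  late payments in last 24 months ≥ 12: 2 ≥ 12 is false
  debt-to-income ratio ≥ 65.5%: 54.7 ≥ 65.5 is false
  down-payment percentage ≥ 1.4%: 18.2 ≥ 1.4 is true
  months employed < 118 months: 34 < 118 is true
  self-employed: no → false
  credit score ≥ 602: 714 ≥ 602 is true
  loan-to-value ratio ≤ 72%: 39.3 ≤ 72 is true
  citizen or permanent resident: yes → true
  months employed ≥ 54 months: 34 ≥ 54 is false
  requested loan amount ≥ 592950 USD: 526850 ≥ 592950 is false
  loan-to-value ratio ≤ 79.5%: 39.3 ≤ 79.5 is true
Combine:
[1] true OR false = true
[2.3] NOT true = false
[2] false OR false OR false = false
[3.1] NOT true = false
[3] false OR true = true
[4.1] NOT false = true
[4.2] NOT false = true
[4] true OR true = true
[5.1] NOT false = true
[5] true OR true OR true = true
[6.1] NOT false = true
[6.3] NOT true = false
[6] true OR true OR false = true
[7] true OR true OR false = true
[8] false OR true = true
[root] true AND false AND true AND true AND true AND true AND true AND true = false
Overall: false → denied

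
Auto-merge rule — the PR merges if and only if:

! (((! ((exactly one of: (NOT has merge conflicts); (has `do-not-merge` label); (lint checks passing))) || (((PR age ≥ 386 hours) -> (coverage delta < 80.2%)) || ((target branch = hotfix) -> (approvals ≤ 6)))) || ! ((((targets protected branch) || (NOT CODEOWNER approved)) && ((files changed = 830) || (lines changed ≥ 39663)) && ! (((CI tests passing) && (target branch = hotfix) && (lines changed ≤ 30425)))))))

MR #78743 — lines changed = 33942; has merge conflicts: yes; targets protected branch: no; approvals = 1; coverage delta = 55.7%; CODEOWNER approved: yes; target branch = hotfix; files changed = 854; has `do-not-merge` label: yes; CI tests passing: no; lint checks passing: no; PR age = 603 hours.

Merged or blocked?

Blocked

Atomic conditions:
  NOT has merge conflicts: yes → false
  has `do-not-merge` label: yes → true
  lint checks passing: no → false
  PR age ≥ 386 hours: 603 ≥ 386 is true
  coverage delta < 80.2%: 55.7 < 80.2 is true
  target branch = hotfix: hotfix == hotfix is true
  approvals ≤ 6: 1 ≤ 6 is true
  targets protected branch: no → false
  NOT CODEOWNER approved: yes → false
  files changed = 830: 854 == 830 is false
  lines changed ≥ 39663: 33942 ≥ 39663 is false
  CI tests passing: no → false
  lines changed ≤ 30425: 33942 ≤ 30425 is false
Combine:
[1.1.1.1] exactly-one(false, true, false) = true
[1.1.1] NOT true = false
[1.1.2.1] true → true = true
[1.1.2.2] true → true = true
[1.1.2] true OR true = true
[1.1] false OR true = true
[1.2.1.1] false OR false = false
[1.2.1.2] false OR false = false
[1.2.1.3.1] false AND true AND false = false
[1.2.1.3] NOT false = true
[1.2.1] false AND false AND true = false
[1.2] NOT false = true
[1] true OR true = true
[root] NOT true = false
Overall: false → blocked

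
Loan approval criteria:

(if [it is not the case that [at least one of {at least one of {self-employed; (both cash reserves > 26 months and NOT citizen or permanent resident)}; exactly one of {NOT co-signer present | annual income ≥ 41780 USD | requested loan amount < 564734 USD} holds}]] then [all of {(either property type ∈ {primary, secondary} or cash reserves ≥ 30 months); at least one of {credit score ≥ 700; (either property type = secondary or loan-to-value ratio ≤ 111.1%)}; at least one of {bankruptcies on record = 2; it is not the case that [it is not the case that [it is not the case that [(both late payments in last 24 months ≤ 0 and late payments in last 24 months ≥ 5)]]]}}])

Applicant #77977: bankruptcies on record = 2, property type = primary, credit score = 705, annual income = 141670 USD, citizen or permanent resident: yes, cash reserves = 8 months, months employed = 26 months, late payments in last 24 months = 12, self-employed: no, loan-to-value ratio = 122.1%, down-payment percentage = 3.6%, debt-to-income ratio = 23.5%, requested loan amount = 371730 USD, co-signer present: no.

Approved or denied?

Atomic conditions:
  self-employed: no → false
  cash reserves > 26 months: 8 > 26 is false
  NOT citizen or permanent resident: yes → false
  NOT co-signer present: no → true
  annual income ≥ 41780 USD: 141670 ≥ 41780 is true
  requested loan amount < 564734 USD: 371730 < 564734 is true
  property type ∈ {primary, secondary}: primary is in the set → true
  cash reserves ≥ 30 months: 8 ≥ 30 is false
  credit score ≥ 700: 705 ≥ 700 is true
  property type = secondary: primary == secondary is false
  loan-to-value ratio ≤ 111.1%: 122.1 ≤ 111.1 is false
  bankruptcies on record = 2: 2 == 2 is true
  late payments in last 24 months ≤ 0: 12 ≤ 0 is false
  late payments in last 24 months ≥ 5: 12 ≥ 5 is true
Combine:
[1.1.1.2] false AND false = false
[1.1.1] false OR false = false
[1.1.2] exactly-one(true, true, true) = false
[1.1] false OR false = false
[1] NOT false = true
[2.1] true OR false = true
[2.2.2] false OR false = false
[2.2] true OR false = true
[2.3.2.1.1.1] false AND true = false
[2.3.2.1.1] NOT false = true
[2.3.2.1] NOT true = false
[2.3.2] NOT false = true
[2.3] true OR true = true
[2] true AND true AND true = true
[root] true → true = true
Overall: true → approved

Approved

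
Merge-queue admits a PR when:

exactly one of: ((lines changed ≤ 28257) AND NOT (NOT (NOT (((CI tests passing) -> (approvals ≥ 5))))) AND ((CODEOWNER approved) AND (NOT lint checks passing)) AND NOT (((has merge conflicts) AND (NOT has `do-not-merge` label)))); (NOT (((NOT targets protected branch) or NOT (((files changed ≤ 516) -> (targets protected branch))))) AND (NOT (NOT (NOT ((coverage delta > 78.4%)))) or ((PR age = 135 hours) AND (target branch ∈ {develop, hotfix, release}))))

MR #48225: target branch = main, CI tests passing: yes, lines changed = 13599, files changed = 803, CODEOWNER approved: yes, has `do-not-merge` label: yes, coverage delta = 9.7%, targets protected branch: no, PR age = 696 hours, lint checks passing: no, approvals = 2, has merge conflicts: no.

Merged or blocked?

Atomic conditions:
  lines changed ≤ 28257: 13599 ≤ 28257 is true
  CI tests passing: yes → true
  approvals ≥ 5: 2 ≥ 5 is false
  CODEOWNER approved: yes → true
  NOT lint checks passing: no → true
  has merge conflicts: no → false
  NOT has `do-not-merge` label: yes → false
  NOT targets protected branch: no → true
  files changed ≤ 516: 803 ≤ 516 is false
  targets protected branch: no → false
  coverage delta > 78.4%: 9.7 > 78.4 is false
  PR age = 135 hours: 696 == 135 is false
  target branch ∈ {develop, hotfix, release}: main is not in the set → false
Combine:
[1.2.1.1.1] true → false = false
[1.2.1.1] NOT false = true
[1.2.1] NOT true = false
[1.2] NOT false = true
[1.3] true AND true = true
[1.4.1] false AND false = false
[1.4] NOT false = true
[1] true AND true AND true AND true = true
[2.1.1.2.1] false → false (antecedent false ⇒ implication holds) = true
[2.1.1.2] NOT true = false
[2.1.1] true OR false = true
[2.1] NOT true = false
[2.2.1.1.1] NOT false = true
[2.2.1.1] NOT true = false
[2.2.1] NOT false = true
[2.2.2] false AND false = false
[2.2] true OR false = true
[2] false AND true = false
[root] exactly-one(true, false) = true
Overall: true → merged

Merged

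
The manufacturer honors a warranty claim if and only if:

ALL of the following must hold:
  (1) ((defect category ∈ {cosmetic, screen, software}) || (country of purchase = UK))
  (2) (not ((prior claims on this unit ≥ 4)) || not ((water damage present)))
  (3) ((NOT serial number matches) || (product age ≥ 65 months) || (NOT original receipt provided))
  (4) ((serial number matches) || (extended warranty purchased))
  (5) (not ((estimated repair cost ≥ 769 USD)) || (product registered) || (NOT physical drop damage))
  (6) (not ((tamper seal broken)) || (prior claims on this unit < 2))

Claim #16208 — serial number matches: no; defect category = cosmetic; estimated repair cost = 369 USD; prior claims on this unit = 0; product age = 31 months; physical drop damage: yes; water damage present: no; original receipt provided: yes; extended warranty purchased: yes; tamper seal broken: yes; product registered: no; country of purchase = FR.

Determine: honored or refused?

Atomic conditions:
  defect category ∈ {cosmetic, screen, software}: cosmetic is in the set → true
  country of purchase = UK: FR == UK is false
  prior claims on this unit ≥ 4: 0 ≥ 4 is false
  water damage present: no → false
  NOT serial number matches: no → true
  product age ≥ 65 months: 31 ≥ 65 is false
  NOT original receipt provided: yes → false
  serial number matches: no → false
  extended warranty purchased: yes → true
  estimated repair cost ≥ 769 USD: 369 ≥ 769 is false
  product registered: no → false
  NOT physical drop damage: yes → false
  tamper seal broken: yes → true
  prior claims on this unit < 2: 0 < 2 is true
Combine:
[1] true OR false = true
[2.1] NOT false = true
[2.2] NOT false = true
[2] true OR true = true
[3] true OR false OR false = true
[4] false OR true = true
[5.1] NOT false = true
[5] true OR false OR false = true
[6.1] NOT true = false
[6] false OR true = true
[root] true AND true AND true AND true AND true AND true = true
Overall: true → honored

Honored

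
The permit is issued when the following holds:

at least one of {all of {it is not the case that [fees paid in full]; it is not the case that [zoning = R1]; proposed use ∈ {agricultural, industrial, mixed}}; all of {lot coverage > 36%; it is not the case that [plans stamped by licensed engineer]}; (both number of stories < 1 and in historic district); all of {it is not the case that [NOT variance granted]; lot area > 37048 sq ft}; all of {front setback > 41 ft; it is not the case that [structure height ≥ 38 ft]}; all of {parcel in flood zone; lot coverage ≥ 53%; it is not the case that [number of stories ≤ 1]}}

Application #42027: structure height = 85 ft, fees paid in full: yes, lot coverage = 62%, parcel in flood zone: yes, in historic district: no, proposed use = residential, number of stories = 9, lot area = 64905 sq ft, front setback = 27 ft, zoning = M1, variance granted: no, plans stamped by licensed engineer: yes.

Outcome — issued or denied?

Issued

Atomic conditions:
  fees paid in full: yes → true
  zoning = R1: M1 == R1 is false
  proposed use ∈ {agricultural, industrial, mixed}: residential is not in the set → false
  lot coverage > 36%: 62 > 36 is true
  plans stamped by licensed engineer: yes → true
  number of stories < 1: 9 < 1 is false
  in historic district: no → false
  NOT variance granted: no → true
  lot area > 37048 sq ft: 64905 > 37048 is true
  front setback > 41 ft: 27 > 41 is false
  structure height ≥ 38 ft: 85 ≥ 38 is true
  parcel in flood zone: yes → true
  lot coverage ≥ 53%: 62 ≥ 53 is true
  number of stories ≤ 1: 9 ≤ 1 is false
Combine:
[1.1] NOT true = false
[1.2] NOT false = true
[1] false AND true AND false = false
[2.2] NOT true = false
[2] true AND false = false
[3] false AND false = false
[4.1] NOT true = false
[4] false AND true = false
[5.2] NOT true = false
[5] false AND false = false
[6.3] NOT false = true
[6] true AND true AND true = true
[root] false OR false OR false OR false OR false OR true = true
Overall: true → issued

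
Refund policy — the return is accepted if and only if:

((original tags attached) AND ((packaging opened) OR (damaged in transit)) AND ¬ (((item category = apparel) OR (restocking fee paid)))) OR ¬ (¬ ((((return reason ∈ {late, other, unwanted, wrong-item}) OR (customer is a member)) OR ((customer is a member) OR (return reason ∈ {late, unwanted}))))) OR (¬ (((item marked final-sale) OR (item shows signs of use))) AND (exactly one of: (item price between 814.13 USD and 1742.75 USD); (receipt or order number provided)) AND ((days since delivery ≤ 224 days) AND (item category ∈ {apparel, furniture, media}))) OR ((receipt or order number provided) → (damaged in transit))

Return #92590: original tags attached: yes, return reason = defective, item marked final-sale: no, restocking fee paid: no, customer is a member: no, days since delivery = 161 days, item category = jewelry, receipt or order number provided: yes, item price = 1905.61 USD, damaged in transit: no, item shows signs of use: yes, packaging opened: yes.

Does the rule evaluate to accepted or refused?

Accepted

Atomic conditions:
  original tags attached: yes → true
  packaging opened: yes → true
  damaged in transit: no → false
  item category = apparel: jewelry == apparel is false
  restocking fee paid: no → false
  return reason ∈ {late, other, unwanted, wrong-item}: defective is not in the set → false
  customer is a member: no → false
  return reason ∈ {late, unwanted}: defective is not in the set → false
  item marked final-sale: no → false
  item shows signs of use: yes → true
  item price between 814.13 USD and 1742.75 USD: 1905.61 in [814.13, 1742.75] is false
  receipt or order number provided: yes → true
  days since delivery ≤ 224 days: 161 ≤ 224 is true
  item category ∈ {apparel, furniture, media}: jewelry is not in the set → false
Combine:
[1.2] true OR false = true
[1.3.1] false OR false = false
[1.3] NOT false = true
[1] true AND true AND true = true
[2.1.1.1] false OR false = false
[2.1.1.2] false OR false = false
[2.1.1] false OR false = false
[2.1] NOT false = true
[2] NOT true = false
[3.1.1] false OR true = true
[3.1] NOT true = false
[3.2] exactly-one(false, true) = true
[3.3] true AND false = false
[3] false AND true AND false = false
[4] true → false = false
[root] true OR false OR false OR false = true
Overall: true → accepted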